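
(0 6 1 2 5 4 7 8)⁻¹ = (0 8 7 4 5 2 1 6)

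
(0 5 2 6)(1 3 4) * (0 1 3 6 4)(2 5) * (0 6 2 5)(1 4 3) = (0 5)(1 2 3 6 4)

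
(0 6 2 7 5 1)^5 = (0 1 5 7 2 6)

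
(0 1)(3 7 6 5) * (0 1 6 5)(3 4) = (0 6)(3 7 5 4)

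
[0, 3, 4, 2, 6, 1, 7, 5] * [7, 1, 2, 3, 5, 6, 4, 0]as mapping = [0→7, 1→3, 2→5, 3→2, 4→4, 5→1, 6→0, 7→6]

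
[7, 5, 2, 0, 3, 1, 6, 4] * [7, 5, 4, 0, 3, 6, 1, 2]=[2, 6, 4, 7, 0, 5, 1, 3]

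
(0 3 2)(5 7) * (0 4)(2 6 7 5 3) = (0 2 4)(3 6 7)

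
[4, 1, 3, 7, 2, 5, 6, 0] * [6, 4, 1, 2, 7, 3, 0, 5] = [7, 4, 2, 5, 1, 3, 0, 6]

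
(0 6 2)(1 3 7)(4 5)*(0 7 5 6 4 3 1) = (0 4 6 2 7)(3 5)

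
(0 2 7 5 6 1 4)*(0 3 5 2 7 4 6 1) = (0 7 2 4 3 5 1 6)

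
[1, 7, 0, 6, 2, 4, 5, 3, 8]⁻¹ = [2, 0, 4, 7, 5, 6, 3, 1, 8]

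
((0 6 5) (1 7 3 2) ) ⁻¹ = (0 5 6) (1 2 3 7) 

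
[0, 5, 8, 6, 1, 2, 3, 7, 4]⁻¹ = [0, 4, 5, 6, 8, 1, 3, 7, 2]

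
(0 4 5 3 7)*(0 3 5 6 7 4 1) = (0 1)(3 4 6 7)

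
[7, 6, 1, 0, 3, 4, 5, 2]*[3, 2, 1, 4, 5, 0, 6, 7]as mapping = [0→7, 1→6, 2→2, 3→3, 4→4, 5→5, 6→0, 7→1]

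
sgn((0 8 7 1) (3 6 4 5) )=1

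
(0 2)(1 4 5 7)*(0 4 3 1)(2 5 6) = (0 5 7)(1 3)(2 4 6)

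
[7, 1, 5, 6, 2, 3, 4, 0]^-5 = [7, 1, 2, 3, 4, 5, 6, 0]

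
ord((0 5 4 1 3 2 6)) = 7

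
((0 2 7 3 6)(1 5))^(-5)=(1 5)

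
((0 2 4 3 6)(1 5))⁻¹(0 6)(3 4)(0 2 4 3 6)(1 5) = (0 2)(3 6)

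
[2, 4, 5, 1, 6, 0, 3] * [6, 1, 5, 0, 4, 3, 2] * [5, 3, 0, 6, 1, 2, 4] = [2, 1, 6, 3, 0, 4, 5]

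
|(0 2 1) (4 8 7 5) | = 12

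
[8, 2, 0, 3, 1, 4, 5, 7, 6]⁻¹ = [2, 4, 1, 3, 5, 6, 8, 7, 0]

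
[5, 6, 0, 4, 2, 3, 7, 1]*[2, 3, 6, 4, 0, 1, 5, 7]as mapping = [0→1, 1→5, 2→2, 3→0, 4→6, 5→4, 6→7, 7→3]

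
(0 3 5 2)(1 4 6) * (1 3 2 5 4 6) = (0 2)(1 6 3 4)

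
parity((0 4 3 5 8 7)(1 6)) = even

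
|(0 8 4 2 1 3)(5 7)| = 6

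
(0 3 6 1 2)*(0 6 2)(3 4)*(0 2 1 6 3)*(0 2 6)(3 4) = (0 3 1 6)(2 4)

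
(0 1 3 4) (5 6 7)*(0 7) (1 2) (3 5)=(0 2 1 5 6) (3 4 7) 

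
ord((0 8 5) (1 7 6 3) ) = 12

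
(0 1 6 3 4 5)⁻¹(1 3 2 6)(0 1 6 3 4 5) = (2 3 6 4)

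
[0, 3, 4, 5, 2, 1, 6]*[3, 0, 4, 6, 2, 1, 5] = [3, 6, 2, 1, 4, 0, 5]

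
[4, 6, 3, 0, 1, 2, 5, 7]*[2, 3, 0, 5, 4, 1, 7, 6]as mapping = [0→4, 1→7, 2→5, 3→2, 4→3, 5→0, 6→1, 7→6]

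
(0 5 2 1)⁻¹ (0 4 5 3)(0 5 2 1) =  (2 3 5 4)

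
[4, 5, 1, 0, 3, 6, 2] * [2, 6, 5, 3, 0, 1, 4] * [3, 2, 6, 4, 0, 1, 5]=[3, 2, 5, 6, 4, 0, 1]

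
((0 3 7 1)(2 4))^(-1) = (0 1 7 3)(2 4)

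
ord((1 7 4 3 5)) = 5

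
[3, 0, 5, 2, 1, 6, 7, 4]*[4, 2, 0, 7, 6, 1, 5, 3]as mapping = [0→7, 1→4, 2→1, 3→0, 4→2, 5→5, 6→3, 7→6]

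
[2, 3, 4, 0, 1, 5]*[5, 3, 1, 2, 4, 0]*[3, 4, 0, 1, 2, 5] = [4, 0, 2, 5, 1, 3]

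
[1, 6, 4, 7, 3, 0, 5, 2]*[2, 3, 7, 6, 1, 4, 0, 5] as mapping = [0→3, 1→0, 2→1, 3→5, 4→6, 5→2, 6→4, 7→7] 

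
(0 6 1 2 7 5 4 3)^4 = (0 7)(1 4)(2 3)(5 6)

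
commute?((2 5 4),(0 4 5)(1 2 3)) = no:(2 5 4) * (0 4 5)(1 2 3) = (0 4 3 1 2),(0 4 5)(1 2 3) * (2 5 4) = (0 2 3 1 5)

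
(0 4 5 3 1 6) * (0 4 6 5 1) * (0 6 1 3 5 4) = (0 1 4 3 6)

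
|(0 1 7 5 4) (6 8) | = 10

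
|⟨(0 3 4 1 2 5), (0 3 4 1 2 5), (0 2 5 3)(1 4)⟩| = 720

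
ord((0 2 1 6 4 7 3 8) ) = 8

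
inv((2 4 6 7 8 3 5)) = (2 5 3 8 7 6 4)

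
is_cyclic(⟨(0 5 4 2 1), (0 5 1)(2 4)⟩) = no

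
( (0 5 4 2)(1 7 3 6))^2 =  (0 4)(1 3)(2 5)(6 7)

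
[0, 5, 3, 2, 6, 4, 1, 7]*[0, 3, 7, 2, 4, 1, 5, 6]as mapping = [0→0, 1→1, 2→2, 3→7, 4→5, 5→4, 6→3, 7→6]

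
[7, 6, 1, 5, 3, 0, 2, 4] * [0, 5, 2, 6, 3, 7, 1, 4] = [4, 1, 5, 7, 6, 0, 2, 3]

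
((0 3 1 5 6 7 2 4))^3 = (0 5 2 3 6 4 1 7)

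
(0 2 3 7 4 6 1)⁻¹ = (0 1 6 4 7 3 2)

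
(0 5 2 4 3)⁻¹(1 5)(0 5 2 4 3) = (1 2)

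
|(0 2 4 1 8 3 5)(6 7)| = 14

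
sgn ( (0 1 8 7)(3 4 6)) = -1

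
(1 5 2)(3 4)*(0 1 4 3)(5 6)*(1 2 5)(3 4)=(0 2 3 4)(1 6)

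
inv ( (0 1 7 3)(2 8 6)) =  (0 3 7 1)(2 6 8)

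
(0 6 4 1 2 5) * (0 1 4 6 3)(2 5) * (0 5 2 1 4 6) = (0 3 5 4 6)(1 2)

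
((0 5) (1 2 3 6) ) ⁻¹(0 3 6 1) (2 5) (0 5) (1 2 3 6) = (0 3) (1 2 5 6) 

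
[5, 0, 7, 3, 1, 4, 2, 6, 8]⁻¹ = [1, 4, 6, 3, 5, 0, 7, 2, 8]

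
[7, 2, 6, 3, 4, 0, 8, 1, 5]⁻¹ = [5, 7, 1, 3, 4, 8, 2, 0, 6]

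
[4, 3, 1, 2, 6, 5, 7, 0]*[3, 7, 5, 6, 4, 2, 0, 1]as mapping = [0→4, 1→6, 2→7, 3→5, 4→0, 5→2, 6→1, 7→3]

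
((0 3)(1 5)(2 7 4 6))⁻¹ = (0 3)(1 5)(2 6 4 7)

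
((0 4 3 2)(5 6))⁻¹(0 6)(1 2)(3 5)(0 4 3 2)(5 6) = (0 1)(2 6)(4 5)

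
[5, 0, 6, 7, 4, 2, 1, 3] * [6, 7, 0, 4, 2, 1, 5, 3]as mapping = [0→1, 1→6, 2→5, 3→3, 4→2, 5→0, 6→7, 7→4]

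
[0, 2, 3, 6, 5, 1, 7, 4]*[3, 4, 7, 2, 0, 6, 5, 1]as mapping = [0→3, 1→7, 2→2, 3→5, 4→6, 5→4, 6→1, 7→0]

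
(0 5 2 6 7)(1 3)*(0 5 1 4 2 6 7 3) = (0 1)(2 7 5 6 3 4)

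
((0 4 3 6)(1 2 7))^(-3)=(0 4 3 6)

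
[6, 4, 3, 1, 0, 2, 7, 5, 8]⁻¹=[4, 3, 5, 2, 1, 7, 0, 6, 8]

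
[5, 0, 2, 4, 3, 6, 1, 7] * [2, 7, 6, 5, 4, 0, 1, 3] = [0, 2, 6, 4, 5, 1, 7, 3]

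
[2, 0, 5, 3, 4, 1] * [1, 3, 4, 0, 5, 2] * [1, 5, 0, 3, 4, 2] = [4, 5, 0, 1, 2, 3]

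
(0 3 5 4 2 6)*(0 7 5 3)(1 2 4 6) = (1 2)(5 6 7)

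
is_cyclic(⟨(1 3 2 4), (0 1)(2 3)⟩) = no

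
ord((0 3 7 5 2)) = 5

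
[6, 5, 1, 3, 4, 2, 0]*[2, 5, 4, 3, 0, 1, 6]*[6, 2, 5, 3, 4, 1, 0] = [0, 2, 1, 3, 6, 4, 5]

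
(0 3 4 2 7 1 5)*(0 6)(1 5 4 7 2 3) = (0 1 4 3 7 5 6)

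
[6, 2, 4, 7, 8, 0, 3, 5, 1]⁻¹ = [5, 8, 1, 6, 2, 7, 0, 3, 4]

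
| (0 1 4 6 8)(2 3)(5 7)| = 10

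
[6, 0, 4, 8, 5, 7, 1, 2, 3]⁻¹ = [1, 6, 7, 8, 2, 4, 0, 5, 3]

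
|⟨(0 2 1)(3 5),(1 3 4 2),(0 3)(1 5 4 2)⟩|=720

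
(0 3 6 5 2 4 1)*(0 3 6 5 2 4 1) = (0 6 2 1 3 5 4)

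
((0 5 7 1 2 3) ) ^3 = (0 1) (2 5) (3 7) 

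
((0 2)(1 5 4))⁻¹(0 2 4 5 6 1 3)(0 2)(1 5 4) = (0 1 4 6 5 3 2)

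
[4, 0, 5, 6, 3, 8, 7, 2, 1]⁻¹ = [1, 8, 7, 4, 0, 2, 3, 6, 5]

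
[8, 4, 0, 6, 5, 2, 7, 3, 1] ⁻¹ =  [2, 8, 5, 7, 1, 4, 3, 6, 0] 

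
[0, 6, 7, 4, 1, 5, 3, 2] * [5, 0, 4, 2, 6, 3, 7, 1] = [5, 7, 1, 6, 0, 3, 2, 4]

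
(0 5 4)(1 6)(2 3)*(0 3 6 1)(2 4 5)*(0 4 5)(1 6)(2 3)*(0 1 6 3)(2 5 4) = (1 3 4 5)(2 6)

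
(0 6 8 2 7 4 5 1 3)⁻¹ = (0 3 1 5 4 7 2 8 6)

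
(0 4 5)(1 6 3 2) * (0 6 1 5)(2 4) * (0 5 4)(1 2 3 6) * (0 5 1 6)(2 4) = (0 3 5 6)(1 4)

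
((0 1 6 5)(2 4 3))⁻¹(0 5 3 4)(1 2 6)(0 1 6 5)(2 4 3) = (0 2 3 1)(4 5 6)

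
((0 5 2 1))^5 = (0 5 2 1)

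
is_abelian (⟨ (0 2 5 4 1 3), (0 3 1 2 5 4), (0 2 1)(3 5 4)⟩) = no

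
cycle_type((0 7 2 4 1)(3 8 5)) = 3.5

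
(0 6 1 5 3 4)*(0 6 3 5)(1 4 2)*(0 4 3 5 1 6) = (0 5 1 4)(2 6 3)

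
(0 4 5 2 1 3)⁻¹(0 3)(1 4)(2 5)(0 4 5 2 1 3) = (0 4)(1 2)(3 5)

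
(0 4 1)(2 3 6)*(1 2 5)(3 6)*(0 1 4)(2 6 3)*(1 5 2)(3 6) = (1 5 4 3)(2 6)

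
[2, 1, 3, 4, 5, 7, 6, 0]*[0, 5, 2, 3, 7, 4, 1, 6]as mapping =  [0→2, 1→5, 2→3, 3→7, 4→4, 5→6, 6→1, 7→0]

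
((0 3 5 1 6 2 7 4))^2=(0 5 6 7)(1 2 4 3)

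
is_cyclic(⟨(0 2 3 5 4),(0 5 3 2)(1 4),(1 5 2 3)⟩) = no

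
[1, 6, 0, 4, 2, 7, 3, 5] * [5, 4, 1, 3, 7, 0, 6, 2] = [4, 6, 5, 7, 1, 2, 3, 0]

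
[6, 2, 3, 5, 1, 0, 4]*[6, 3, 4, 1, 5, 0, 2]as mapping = [0→2, 1→4, 2→1, 3→0, 4→3, 5→6, 6→5]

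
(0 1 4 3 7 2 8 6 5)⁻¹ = (0 5 6 8 2 7 3 4 1)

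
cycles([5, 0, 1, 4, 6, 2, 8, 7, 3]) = (0 5 2 1)(3 4 6 8)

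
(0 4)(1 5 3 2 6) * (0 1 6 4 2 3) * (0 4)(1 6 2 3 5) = (0 3 5 4 6 2)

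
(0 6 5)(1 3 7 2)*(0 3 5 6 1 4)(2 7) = (0 1 5 3 2 4)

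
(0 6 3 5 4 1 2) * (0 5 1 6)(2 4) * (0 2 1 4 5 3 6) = (0 2 3 4)(1 5)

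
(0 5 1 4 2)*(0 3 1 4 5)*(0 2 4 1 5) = (0 2 3 5 1)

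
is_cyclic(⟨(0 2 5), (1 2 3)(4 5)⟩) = no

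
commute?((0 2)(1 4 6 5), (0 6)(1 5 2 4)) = no:(0 2)(1 4 6 5)*(0 6)(1 5 2 4) = (0 4)(2 6), (0 6)(1 5 2 4)*(0 2)(1 4 6 5) = (0 5)(2 6)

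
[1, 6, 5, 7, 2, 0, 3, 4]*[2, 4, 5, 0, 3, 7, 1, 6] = [4, 1, 7, 6, 5, 2, 0, 3]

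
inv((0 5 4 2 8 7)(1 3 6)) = (0 7 8 2 4 5)(1 6 3)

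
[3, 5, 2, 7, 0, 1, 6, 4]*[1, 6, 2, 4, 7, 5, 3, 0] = [4, 5, 2, 0, 1, 6, 3, 7]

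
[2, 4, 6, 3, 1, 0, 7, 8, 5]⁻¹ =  [5, 4, 0, 3, 1, 8, 2, 6, 7]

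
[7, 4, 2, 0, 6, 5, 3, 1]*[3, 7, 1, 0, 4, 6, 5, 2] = [2, 4, 1, 3, 5, 6, 0, 7]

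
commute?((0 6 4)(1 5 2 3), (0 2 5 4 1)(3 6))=no:(0 6 4)(1 5 2 3)*(0 2 5 4 1)(3 6)=(0 3)(1 4 2 6), (0 2 5 4 1)(3 6)*(0 6 4)(1 5 2 3)=(0 3 4 5)(1 6)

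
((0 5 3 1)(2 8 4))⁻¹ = (0 1 3 5)(2 4 8)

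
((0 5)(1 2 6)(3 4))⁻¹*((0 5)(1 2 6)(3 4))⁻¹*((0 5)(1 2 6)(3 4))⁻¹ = (0 5)(3 4)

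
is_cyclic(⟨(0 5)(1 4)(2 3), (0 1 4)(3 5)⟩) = no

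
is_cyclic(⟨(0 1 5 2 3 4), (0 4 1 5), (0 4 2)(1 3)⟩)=no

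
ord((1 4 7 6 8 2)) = 6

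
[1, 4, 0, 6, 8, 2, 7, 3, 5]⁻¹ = [2, 0, 5, 7, 1, 8, 3, 6, 4]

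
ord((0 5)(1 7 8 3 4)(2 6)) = 10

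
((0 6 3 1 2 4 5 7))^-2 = (0 5 2 3)(1 6 7 4)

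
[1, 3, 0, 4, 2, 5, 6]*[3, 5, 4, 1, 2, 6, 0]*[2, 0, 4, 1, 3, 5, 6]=[5, 0, 1, 4, 3, 6, 2]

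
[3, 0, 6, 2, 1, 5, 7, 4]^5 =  [4, 7, 0, 1, 6, 5, 3, 2]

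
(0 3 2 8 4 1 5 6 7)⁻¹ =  (0 7 6 5 1 4 8 2 3)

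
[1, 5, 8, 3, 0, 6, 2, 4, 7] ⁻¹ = [4, 0, 6, 3, 7, 1, 5, 8, 2] 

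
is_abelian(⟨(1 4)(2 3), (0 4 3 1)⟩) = no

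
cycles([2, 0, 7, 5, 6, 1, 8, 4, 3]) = (0 2 7 4 6 8 3 5 1)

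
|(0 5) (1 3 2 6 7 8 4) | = 14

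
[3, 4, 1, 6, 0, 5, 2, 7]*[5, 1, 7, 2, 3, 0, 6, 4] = [2, 3, 1, 6, 5, 0, 7, 4]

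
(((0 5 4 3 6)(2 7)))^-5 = (2 7)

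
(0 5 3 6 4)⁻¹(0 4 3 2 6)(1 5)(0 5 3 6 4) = (0 6 2 4 5)(1 3)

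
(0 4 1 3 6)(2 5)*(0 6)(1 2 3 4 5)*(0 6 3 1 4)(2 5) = (0 2 4 5 1)(3 6)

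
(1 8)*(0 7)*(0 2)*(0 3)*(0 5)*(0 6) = (0 7 2 3 5 6)(1 8)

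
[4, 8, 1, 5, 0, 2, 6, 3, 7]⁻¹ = [4, 2, 5, 7, 0, 3, 6, 8, 1]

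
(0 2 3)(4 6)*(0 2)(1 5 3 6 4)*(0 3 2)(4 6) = (0 3)(1 5 2 4 6)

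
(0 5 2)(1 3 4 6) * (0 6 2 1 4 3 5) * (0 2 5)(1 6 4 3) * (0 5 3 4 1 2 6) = (0 6 4 3 2 1 5)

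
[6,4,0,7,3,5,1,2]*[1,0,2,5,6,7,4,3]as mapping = [0→4,1→6,2→1,3→3,4→5,5→7,6→0,7→2]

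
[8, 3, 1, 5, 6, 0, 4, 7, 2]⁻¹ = [5, 2, 8, 1, 6, 3, 4, 7, 0]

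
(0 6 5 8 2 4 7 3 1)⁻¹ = (0 1 3 7 4 2 8 5 6)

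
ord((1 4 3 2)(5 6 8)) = 12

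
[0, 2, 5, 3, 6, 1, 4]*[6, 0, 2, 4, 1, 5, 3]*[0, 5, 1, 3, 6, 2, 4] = [4, 1, 2, 6, 3, 0, 5]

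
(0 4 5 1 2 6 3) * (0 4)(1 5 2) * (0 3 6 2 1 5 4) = (0 3)(1 5 4)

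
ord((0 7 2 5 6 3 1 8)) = 8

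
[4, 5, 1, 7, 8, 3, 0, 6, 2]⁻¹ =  [6, 2, 8, 5, 0, 1, 7, 3, 4]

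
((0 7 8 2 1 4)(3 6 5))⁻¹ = (0 4 1 2 8 7)(3 5 6)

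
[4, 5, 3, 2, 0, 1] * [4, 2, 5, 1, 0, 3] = [0, 3, 1, 5, 4, 2]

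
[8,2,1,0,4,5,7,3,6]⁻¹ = [3,2,1,7,4,5,8,6,0]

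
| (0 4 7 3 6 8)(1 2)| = 6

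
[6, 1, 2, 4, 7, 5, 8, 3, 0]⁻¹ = [8, 1, 2, 7, 3, 5, 0, 4, 6]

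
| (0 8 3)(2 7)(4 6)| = 6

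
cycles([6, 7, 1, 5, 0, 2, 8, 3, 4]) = (0 6 8 4)(1 7 3 5 2)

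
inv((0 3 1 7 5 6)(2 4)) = (0 6 5 7 1 3)(2 4)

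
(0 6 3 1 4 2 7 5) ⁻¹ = (0 5 7 2 4 1 3 6) 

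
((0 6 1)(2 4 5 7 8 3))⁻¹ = (0 1 6)(2 3 8 7 5 4)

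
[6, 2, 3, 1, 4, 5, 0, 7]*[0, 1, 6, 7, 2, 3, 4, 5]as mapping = [0→4, 1→6, 2→7, 3→1, 4→2, 5→3, 6→0, 7→5]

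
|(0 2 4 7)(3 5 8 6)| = 4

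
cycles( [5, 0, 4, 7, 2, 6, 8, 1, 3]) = (0 5 6 8 3 7 1)(2 4)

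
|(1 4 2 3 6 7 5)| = 7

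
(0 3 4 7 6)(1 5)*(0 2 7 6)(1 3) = (0 1 5 3 4 6 2 7)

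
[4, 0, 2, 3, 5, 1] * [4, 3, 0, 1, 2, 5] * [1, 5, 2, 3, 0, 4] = [2, 0, 1, 5, 4, 3]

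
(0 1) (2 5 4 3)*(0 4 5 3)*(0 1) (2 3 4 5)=(1 5 2 4) 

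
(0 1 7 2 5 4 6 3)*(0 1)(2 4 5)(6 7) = (1 6 3)(4 7)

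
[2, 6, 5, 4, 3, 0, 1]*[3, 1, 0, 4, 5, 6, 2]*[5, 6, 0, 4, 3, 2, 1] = [5, 0, 1, 2, 3, 4, 6]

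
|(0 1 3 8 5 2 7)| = 7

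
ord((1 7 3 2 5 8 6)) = 7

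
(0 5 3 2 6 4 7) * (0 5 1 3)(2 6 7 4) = (0 1 3 6 2 7 5)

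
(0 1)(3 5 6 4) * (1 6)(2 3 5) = (0 6 4 5 1)(2 3)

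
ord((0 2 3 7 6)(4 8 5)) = 15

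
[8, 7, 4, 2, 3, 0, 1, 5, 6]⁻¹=[5, 6, 3, 4, 2, 7, 8, 1, 0]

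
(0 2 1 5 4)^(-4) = (0 2 1 5 4)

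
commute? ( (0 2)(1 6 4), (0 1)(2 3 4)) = no: (0 2)(1 6 4) * (0 1)(2 3 4) = (0 3 4)(1 6 2), (0 1)(2 3 4) * (0 2)(1 6 4) = (0 6 4)(1 2 3)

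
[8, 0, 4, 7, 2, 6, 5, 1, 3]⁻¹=[1, 7, 4, 8, 2, 6, 5, 3, 0]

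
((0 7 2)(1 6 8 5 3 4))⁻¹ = (0 2 7)(1 4 3 5 8 6)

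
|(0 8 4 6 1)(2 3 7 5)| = 20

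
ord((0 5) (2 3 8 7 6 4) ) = 6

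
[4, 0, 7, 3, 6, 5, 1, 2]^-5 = [1, 6, 7, 3, 0, 5, 4, 2]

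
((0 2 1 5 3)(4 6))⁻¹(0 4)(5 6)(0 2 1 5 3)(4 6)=(2 6)(3 4)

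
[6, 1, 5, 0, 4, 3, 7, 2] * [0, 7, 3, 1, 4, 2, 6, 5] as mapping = [0→6, 1→7, 2→2, 3→0, 4→4, 5→1, 6→5, 7→3] 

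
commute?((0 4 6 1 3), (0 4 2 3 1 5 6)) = no:(0 4 6 1 3)*(0 4 2 3 1 5 6) = (0 2 3 4)(5 6), (0 4 2 3 1 5 6)*(0 4 6 1 3) = (0 6 4 2)(1 5)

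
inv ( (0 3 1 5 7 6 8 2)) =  (0 2 8 6 7 5 1 3)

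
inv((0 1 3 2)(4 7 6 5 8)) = (0 2 3 1)(4 8 5 6 7)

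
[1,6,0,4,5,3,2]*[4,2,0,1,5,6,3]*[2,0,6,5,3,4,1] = [6,5,3,4,1,0,2]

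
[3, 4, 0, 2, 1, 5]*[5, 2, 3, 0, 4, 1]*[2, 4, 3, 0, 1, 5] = [2, 1, 5, 0, 3, 4]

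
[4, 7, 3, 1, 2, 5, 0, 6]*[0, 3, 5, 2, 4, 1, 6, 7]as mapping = [0→4, 1→7, 2→2, 3→3, 4→5, 5→1, 6→0, 7→6]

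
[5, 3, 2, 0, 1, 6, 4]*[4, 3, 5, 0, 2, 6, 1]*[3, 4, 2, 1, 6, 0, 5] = [5, 3, 0, 6, 1, 4, 2]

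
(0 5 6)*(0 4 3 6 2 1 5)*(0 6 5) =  (0 6 4 3 5 2 1)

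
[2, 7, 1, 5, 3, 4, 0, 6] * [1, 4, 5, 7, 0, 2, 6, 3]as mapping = [0→5, 1→3, 2→4, 3→2, 4→7, 5→0, 6→1, 7→6]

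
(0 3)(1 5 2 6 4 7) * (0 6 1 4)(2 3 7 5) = (0 7 4 5 3 6)(1 2)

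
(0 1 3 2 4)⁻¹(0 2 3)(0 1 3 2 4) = (1 4 2)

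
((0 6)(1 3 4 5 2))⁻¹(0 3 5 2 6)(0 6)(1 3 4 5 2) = (0 6 4 2 1)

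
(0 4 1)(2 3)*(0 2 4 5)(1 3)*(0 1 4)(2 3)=(0 5 1 3)(2 4)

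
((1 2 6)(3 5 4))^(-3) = ()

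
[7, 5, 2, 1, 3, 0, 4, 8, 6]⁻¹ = [5, 3, 2, 4, 6, 1, 8, 0, 7]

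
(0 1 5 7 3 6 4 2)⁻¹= (0 2 4 6 3 7 5 1)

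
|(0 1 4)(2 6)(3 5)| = 6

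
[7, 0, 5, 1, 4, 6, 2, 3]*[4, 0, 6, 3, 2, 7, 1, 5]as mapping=[0→5, 1→4, 2→7, 3→0, 4→2, 5→1, 6→6, 7→3]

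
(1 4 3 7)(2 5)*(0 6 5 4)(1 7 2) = (0 6 5 1)(2 4 3)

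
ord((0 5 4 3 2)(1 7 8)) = 15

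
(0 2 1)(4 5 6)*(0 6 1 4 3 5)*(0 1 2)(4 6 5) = (1 5 2 6 3 4)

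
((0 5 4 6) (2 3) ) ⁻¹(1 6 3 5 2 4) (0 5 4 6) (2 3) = (0 2 4 3 6 1) 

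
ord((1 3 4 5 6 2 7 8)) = 8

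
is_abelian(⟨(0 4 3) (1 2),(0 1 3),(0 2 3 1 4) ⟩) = no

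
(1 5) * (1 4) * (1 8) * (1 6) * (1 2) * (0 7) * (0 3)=(0 7 3)(1 5 4 8 6 2)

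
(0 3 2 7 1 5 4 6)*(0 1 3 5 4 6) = (0 5 6 1 4)(2 7 3)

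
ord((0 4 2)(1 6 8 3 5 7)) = 6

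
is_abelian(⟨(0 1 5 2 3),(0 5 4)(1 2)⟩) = no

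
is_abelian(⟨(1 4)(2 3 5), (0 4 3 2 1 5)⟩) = no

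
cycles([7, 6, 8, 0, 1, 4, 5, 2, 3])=(0 7 2 8 3)(1 6 5 4)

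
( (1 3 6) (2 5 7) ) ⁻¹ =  (1 6 3) (2 7 5) 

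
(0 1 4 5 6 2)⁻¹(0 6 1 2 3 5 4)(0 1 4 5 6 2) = (0 3 6 5 1 2 4)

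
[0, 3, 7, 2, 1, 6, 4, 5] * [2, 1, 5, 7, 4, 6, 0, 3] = [2, 7, 3, 5, 1, 0, 4, 6]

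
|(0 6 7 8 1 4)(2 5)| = 6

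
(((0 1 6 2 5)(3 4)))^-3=(0 6 5 1 2)(3 4)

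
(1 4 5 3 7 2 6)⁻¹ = (1 6 2 7 3 5 4)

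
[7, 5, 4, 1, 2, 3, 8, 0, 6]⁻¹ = [7, 3, 4, 5, 2, 1, 8, 0, 6]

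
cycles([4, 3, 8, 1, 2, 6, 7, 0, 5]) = (0 4 2 8 5 6 7)(1 3)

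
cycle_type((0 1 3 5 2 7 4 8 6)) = 9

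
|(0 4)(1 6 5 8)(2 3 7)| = 12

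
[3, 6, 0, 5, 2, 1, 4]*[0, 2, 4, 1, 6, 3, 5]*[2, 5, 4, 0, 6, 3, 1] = [5, 3, 2, 0, 6, 4, 1]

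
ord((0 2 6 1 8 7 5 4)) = 8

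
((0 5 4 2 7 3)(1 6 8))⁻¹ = (0 3 7 2 4 5)(1 8 6)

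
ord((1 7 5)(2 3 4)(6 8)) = 6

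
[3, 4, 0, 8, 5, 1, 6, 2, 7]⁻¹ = [2, 5, 7, 0, 1, 4, 6, 8, 3]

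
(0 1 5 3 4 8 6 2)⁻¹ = (0 2 6 8 4 3 5 1)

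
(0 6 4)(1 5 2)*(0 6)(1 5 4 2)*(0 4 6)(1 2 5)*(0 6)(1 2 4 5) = (0 5 4 6 1)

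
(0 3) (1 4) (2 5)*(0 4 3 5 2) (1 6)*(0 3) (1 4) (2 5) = (0 2 5 3 1) (4 6) 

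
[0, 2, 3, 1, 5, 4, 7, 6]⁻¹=[0, 3, 1, 2, 5, 4, 7, 6]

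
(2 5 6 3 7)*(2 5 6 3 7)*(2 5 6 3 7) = (2 3 5 7 6)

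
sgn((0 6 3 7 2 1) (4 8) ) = 1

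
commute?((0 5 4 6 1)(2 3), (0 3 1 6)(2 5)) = no:(0 5 4 6 1)(2 3) * (0 3 1 6)(2 5) = (0 2 1 3 5 4), (0 3 1 6)(2 5) * (0 5 4 6 1)(2 3) = (0 2 4 6 5 3)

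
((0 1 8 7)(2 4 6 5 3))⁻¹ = (0 7 8 1)(2 3 5 6 4)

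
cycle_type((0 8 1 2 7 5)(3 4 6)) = 3.6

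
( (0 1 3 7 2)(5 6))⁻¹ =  (0 2 7 3 1)(5 6)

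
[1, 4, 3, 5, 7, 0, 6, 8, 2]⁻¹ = [5, 0, 8, 2, 1, 3, 6, 4, 7]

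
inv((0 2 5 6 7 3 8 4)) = (0 4 8 3 7 6 5 2)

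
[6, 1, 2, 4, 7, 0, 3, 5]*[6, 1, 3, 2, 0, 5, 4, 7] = [4, 1, 3, 0, 7, 6, 2, 5]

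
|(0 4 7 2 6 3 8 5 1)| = 9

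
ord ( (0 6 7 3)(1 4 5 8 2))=20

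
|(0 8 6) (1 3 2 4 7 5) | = 6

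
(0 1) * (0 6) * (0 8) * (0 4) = (0 1 6 8 4)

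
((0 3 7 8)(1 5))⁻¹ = (0 8 7 3)(1 5)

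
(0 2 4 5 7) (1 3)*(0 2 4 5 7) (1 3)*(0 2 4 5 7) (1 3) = (0 5 2 7 4) (1 3) 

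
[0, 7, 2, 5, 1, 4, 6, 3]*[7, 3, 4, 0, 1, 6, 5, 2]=[7, 2, 4, 6, 3, 1, 5, 0] 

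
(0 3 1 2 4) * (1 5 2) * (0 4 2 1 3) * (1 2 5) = (1 3)(2 5)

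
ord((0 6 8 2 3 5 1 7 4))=9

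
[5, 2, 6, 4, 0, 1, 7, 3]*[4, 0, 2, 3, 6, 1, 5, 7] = [1, 2, 5, 6, 4, 0, 7, 3]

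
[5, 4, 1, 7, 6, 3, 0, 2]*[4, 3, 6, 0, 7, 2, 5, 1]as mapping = [0→2, 1→7, 2→3, 3→1, 4→5, 5→0, 6→4, 7→6]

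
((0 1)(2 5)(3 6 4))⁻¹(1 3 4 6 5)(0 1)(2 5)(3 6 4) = (0 6 3 4 2)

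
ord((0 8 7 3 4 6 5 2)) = 8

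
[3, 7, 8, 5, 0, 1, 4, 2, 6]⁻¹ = [4, 5, 7, 0, 6, 3, 8, 1, 2]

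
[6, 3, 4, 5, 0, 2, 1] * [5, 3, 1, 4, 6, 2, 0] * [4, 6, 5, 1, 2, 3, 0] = [4, 2, 0, 5, 3, 6, 1]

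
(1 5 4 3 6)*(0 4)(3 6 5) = (0 4 6 1 3 5)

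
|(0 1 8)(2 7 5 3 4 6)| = 6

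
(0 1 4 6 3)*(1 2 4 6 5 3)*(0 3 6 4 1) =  (0 2 1 4 5 6)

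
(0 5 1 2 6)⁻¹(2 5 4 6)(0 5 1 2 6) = (0 6 1 4)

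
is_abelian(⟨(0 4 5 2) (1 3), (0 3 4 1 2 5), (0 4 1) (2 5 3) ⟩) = no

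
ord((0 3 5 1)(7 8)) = 4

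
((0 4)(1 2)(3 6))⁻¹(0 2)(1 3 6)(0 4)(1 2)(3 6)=(1 4)(2 6 3)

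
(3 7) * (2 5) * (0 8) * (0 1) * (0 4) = (0 8 1 4)(2 5)(3 7)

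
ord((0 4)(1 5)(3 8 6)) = 6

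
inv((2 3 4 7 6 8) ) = (2 8 6 7 4 3) 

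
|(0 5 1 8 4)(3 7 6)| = 15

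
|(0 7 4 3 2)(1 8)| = 10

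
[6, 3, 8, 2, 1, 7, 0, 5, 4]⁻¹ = [6, 4, 3, 1, 8, 7, 0, 5, 2]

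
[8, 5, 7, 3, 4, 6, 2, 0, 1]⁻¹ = [7, 8, 6, 3, 4, 1, 5, 2, 0]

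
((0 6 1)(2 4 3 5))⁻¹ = (0 1 6)(2 5 3 4)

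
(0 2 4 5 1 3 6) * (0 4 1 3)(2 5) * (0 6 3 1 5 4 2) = (0 4)(1 6 2 5)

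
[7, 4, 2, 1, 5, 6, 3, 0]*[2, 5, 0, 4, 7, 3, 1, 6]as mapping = [0→6, 1→7, 2→0, 3→5, 4→3, 5→1, 6→4, 7→2]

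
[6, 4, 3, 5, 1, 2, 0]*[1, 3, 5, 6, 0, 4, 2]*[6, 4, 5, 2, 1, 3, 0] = [5, 6, 0, 1, 2, 3, 4]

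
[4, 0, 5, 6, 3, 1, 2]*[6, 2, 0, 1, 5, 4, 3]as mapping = [0→5, 1→6, 2→4, 3→3, 4→1, 5→2, 6→0]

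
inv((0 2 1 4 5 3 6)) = (0 6 3 5 4 1 2)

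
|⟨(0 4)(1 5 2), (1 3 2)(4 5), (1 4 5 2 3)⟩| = 720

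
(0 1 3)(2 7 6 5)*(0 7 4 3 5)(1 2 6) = (0 2 4 3 7 1 5 6)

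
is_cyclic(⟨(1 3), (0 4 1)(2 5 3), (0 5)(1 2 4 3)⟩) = no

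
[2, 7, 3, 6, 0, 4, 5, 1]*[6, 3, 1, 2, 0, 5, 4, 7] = [1, 7, 2, 4, 6, 0, 5, 3]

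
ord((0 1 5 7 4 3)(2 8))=6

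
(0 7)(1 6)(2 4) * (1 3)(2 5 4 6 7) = (0 2 6 3 1 7)(4 5)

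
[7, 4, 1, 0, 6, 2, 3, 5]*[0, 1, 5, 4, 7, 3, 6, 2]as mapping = [0→2, 1→7, 2→1, 3→0, 4→6, 5→5, 6→4, 7→3]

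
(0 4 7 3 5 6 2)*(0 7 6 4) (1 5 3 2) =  (1 5 4 6) (2 7) 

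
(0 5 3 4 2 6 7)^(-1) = (0 7 6 2 4 3 5)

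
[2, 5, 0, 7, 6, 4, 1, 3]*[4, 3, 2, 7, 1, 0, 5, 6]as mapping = [0→2, 1→0, 2→4, 3→6, 4→5, 5→1, 6→3, 7→7]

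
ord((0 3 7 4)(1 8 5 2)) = 4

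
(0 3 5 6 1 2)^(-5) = (0 3 5 6 1 2)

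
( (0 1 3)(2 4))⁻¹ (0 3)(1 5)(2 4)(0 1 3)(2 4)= (0 1)(2 4)(3 5)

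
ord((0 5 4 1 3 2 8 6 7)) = 9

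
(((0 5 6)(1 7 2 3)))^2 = (0 6 5)(1 2)(3 7)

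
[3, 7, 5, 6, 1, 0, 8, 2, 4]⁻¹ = [5, 4, 7, 0, 8, 2, 3, 1, 6]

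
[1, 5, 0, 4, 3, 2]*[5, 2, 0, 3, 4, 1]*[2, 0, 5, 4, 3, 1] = [5, 0, 1, 3, 4, 2]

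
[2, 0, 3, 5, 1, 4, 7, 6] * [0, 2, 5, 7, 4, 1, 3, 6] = [5, 0, 7, 1, 2, 4, 6, 3]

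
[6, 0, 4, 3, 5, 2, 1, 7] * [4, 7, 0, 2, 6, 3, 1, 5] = [1, 4, 6, 2, 3, 0, 7, 5]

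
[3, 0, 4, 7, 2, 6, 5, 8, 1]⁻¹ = [1, 8, 4, 0, 2, 6, 5, 3, 7]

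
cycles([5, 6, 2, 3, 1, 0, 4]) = (0 5)(1 6 4)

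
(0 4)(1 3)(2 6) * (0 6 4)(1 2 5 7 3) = (2 4 6 5 7 3)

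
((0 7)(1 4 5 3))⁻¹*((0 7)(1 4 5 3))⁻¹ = (1 5)(3 4)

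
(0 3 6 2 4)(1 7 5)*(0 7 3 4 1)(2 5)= (0 4 7 2 1 3 6 5)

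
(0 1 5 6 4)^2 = (0 5 4 1 6)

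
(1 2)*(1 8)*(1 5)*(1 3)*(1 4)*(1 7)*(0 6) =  (0 6)(1 2 8 5 3 4 7)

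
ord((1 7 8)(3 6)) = 6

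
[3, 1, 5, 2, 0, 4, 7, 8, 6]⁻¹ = [4, 1, 3, 0, 5, 2, 8, 6, 7]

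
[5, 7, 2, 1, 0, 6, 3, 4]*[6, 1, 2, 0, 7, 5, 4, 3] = [5, 3, 2, 1, 6, 4, 0, 7]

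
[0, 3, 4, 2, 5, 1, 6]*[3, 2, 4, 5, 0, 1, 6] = [3, 5, 0, 4, 1, 2, 6]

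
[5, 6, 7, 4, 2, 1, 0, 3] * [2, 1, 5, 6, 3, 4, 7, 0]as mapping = [0→4, 1→7, 2→0, 3→3, 4→5, 5→1, 6→2, 7→6]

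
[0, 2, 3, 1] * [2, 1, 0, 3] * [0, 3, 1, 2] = [1, 0, 2, 3]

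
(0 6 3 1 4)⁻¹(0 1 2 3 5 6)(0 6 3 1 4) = (1 5 3 6 4 2)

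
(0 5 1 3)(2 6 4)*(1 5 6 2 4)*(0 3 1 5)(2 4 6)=(0 2 4 6 5)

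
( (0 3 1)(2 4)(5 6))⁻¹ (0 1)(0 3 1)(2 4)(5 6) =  (0 3)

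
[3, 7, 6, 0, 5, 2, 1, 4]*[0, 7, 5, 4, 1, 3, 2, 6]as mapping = [0→4, 1→6, 2→2, 3→0, 4→3, 5→5, 6→7, 7→1]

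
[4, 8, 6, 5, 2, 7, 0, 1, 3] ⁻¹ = [6, 7, 4, 8, 0, 3, 2, 5, 1] 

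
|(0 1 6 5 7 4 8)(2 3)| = 14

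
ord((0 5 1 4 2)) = 5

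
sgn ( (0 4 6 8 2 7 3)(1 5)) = -1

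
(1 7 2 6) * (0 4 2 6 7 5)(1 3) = (0 4 2 7 6 3 1 5)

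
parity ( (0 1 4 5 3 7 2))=even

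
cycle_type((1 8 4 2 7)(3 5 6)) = 3.5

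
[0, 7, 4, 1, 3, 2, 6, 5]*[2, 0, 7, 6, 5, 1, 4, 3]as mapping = [0→2, 1→3, 2→5, 3→0, 4→6, 5→7, 6→4, 7→1]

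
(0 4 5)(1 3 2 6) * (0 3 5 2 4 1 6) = (0 1 5 3 4 2)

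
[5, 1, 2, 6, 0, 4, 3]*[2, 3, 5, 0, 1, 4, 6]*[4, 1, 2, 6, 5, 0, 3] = [5, 6, 0, 3, 2, 1, 4]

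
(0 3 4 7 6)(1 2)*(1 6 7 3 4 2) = (0 4 3 2 6)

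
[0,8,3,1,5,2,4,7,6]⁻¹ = [0,3,5,2,6,4,8,7,1]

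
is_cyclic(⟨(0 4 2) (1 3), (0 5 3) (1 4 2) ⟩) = no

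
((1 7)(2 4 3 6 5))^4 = (2 5 6 3 4)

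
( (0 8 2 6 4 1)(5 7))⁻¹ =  (0 1 4 6 2 8)(5 7)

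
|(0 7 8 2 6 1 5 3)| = 8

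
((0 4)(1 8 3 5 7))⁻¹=(0 4)(1 7 5 3 8)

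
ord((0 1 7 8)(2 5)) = 4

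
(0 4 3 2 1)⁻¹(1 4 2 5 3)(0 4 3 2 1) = (0 3 1 5 2)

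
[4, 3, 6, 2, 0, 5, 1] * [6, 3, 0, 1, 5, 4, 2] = [5, 1, 2, 0, 6, 4, 3]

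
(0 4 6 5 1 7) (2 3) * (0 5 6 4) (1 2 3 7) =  (2 7 5) 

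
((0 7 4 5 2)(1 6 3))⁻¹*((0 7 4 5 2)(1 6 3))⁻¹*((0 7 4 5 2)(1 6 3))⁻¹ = (0 4 2 7 5)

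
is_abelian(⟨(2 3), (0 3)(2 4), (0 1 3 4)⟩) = no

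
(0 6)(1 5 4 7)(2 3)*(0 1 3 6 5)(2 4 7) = (0 5 7 3 4 2 6 1)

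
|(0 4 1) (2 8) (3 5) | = 6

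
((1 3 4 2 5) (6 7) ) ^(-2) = (1 2 3 5 4) 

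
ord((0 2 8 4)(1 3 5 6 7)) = 20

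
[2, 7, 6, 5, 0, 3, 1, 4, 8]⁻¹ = [4, 6, 0, 5, 7, 3, 2, 1, 8]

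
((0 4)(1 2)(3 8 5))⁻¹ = (0 4)(1 2)(3 5 8)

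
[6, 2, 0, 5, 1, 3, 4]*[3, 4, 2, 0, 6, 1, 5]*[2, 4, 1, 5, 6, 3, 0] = [3, 1, 5, 4, 6, 2, 0]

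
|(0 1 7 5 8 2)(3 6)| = 6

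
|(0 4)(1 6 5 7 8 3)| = 6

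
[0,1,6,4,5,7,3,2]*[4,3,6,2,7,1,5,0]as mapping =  [0→4,1→3,2→5,3→7,4→1,5→0,6→2,7→6]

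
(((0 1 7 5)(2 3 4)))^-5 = (0 5 7 1)(2 3 4)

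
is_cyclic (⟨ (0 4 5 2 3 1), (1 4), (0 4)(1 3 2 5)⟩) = no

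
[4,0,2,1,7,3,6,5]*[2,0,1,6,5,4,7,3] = [5,2,1,0,3,6,7,4]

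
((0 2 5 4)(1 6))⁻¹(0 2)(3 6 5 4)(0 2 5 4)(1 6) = (0 3 1 4)(2 5)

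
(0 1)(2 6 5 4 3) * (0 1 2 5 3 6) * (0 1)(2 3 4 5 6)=(0 3 6 4 2 1)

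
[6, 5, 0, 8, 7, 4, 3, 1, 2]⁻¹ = [2, 7, 8, 6, 5, 1, 0, 4, 3]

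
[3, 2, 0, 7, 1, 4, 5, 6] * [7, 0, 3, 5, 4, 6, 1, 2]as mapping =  [0→5, 1→3, 2→7, 3→2, 4→0, 5→4, 6→6, 7→1]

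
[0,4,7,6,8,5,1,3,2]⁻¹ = [0,6,8,7,1,5,3,2,4]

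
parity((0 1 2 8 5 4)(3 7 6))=odd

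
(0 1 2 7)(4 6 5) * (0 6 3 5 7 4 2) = (0 1)(2 4 3 5)(6 7)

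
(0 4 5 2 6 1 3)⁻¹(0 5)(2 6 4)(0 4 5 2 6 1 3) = (1 5 6)(2 4)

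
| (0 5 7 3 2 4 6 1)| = 8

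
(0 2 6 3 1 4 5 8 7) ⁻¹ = (0 7 8 5 4 1 3 6 2) 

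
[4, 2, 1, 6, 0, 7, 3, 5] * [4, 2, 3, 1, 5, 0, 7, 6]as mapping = [0→5, 1→3, 2→2, 3→7, 4→4, 5→6, 6→1, 7→0]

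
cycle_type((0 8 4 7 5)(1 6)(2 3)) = 2^2.5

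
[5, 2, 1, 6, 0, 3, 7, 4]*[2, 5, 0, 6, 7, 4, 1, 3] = [4, 0, 5, 1, 2, 6, 3, 7]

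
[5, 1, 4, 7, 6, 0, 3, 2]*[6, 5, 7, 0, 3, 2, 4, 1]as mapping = [0→2, 1→5, 2→3, 3→1, 4→4, 5→6, 6→0, 7→7]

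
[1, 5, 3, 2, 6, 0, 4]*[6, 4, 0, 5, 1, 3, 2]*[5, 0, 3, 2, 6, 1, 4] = [6, 2, 1, 5, 3, 4, 0]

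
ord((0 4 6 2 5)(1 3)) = 10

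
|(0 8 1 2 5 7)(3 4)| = 6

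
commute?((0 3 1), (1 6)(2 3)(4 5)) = no:(0 3 1) * (1 6)(2 3)(4 5) = (0 2 3 6 1)(4 5), (1 6)(2 3)(4 5) * (0 3 1) = (0 3 2 1 6)(4 5)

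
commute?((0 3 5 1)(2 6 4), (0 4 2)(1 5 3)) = no:(0 3 5 1)(2 6 4)*(0 4 2)(1 5 3) = (0 1 4)(2 6), (0 4 2)(1 5 3)*(0 3 5 1)(2 6 4) = (0 2 3)(4 6)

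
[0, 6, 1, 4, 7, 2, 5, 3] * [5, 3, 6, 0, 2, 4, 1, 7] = [5, 1, 3, 2, 7, 6, 4, 0]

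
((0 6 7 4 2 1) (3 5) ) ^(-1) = (0 1 2 4 7 6) (3 5) 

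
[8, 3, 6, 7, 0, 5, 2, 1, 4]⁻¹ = [4, 7, 6, 1, 8, 5, 2, 3, 0]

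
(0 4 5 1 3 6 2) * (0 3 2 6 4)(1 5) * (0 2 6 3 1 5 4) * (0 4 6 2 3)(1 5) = (0 3 4 1 2 5 6)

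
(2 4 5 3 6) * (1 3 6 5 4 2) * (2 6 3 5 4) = (1 5 3 4 2 6)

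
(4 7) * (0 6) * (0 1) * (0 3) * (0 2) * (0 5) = (0 6 1 3 2 5)(4 7)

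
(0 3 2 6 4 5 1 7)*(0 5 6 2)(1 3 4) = (0 4 6 1 7 5 3)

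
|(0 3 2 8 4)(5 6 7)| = 15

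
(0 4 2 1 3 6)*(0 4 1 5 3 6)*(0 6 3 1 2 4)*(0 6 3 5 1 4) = (0 2 1 5 4)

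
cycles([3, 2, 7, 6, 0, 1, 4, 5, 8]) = (0 3 6 4)(1 2 7 5)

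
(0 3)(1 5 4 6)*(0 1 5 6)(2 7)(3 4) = (0 4)(1 6 5 3)(2 7)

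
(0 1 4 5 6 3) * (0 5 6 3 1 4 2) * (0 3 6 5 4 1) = (0 1 2 3 4 5 6)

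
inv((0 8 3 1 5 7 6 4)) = (0 4 6 7 5 1 3 8)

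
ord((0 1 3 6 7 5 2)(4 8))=14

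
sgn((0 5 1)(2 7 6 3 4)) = 1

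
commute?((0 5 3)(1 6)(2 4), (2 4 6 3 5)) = no:(0 5 3)(1 6)(2 4)*(2 4 6 3 5) = (0 2 6 1 3), (2 4 6 3 5)*(0 5 3)(1 6)(2 4) = (0 5 4 1 6)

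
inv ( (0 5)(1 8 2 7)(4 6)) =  (0 5)(1 7 2 8)(4 6)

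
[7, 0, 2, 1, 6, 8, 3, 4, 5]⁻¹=[1, 3, 2, 6, 7, 8, 4, 0, 5]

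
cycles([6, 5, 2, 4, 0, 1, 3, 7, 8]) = (0 6 3 4)(1 5)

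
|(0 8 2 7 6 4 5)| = 7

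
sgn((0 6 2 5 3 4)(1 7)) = 1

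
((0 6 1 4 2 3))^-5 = (0 6 1 4 2 3)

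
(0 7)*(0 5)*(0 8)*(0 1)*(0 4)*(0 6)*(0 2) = (0 7 5 8 1 4 6 2)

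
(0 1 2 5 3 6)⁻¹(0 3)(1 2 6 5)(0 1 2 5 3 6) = (0 3 2 5)(1 6)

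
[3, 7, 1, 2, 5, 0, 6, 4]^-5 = [2, 4, 7, 1, 0, 3, 6, 5]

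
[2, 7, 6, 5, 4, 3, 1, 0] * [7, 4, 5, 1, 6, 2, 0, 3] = [5, 3, 0, 2, 6, 1, 4, 7]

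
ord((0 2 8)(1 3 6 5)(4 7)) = 12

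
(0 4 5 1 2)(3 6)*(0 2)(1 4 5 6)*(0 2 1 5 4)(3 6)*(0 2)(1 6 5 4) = (0 1)(2 6 5)(3 4)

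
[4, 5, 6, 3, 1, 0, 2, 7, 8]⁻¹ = [5, 4, 6, 3, 0, 1, 2, 7, 8]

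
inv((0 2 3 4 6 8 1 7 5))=(0 5 7 1 8 6 4 3 2)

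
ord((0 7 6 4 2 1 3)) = 7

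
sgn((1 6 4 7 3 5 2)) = 1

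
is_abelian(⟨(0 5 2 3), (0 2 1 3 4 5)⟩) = no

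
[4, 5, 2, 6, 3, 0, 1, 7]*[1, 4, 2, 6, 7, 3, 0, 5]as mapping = [0→7, 1→3, 2→2, 3→0, 4→6, 5→1, 6→4, 7→5]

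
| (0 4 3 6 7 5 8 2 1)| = 9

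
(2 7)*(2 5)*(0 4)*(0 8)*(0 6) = (0 4 8 6)(2 7 5)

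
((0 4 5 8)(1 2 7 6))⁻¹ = (0 8 5 4)(1 6 7 2)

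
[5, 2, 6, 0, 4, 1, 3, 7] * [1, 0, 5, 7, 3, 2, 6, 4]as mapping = [0→2, 1→5, 2→6, 3→1, 4→3, 5→0, 6→7, 7→4]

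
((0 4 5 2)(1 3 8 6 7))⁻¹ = (0 2 5 4)(1 7 6 8 3)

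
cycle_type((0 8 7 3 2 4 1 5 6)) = 9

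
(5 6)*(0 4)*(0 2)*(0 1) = (0 4 2 1)(5 6)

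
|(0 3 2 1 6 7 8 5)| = 8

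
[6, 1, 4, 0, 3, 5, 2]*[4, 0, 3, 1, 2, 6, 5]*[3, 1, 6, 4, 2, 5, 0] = [5, 3, 6, 2, 1, 0, 4]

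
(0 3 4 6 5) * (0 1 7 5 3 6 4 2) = (0 6 3 2)(1 7 5)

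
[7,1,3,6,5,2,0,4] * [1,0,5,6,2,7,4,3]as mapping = [0→3,1→0,2→6,3→4,4→7,5→5,6→1,7→2]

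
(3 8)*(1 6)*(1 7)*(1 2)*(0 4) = (0 4)(1 6 7 2)(3 8)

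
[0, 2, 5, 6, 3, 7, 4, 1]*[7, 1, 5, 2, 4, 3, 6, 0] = [7, 5, 3, 6, 2, 0, 4, 1]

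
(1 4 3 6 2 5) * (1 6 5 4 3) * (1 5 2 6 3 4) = (1 4 5 3 2)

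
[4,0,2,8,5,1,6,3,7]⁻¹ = [1,5,2,7,0,4,6,8,3]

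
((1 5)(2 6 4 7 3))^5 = (1 5)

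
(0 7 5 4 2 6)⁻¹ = (0 6 2 4 5 7)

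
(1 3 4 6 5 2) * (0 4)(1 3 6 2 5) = (0 4 2 3)(1 6)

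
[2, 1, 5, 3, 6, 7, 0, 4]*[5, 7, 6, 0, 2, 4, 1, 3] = [6, 7, 4, 0, 1, 3, 5, 2]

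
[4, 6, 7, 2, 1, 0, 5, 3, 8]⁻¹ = [5, 4, 3, 7, 0, 6, 1, 2, 8]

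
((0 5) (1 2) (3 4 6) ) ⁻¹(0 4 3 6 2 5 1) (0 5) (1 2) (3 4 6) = (0 2 5 6 4 3 1) 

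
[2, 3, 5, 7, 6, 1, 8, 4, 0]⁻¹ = [8, 5, 0, 1, 7, 2, 4, 3, 6]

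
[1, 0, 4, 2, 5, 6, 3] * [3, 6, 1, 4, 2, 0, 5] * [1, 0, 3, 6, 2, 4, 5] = [5, 6, 3, 0, 1, 4, 2] 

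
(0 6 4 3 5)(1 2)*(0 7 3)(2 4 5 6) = (0 2 1 4)(3 6 5 7)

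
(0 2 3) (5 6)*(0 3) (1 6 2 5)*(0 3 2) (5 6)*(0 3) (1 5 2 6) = (0 1 2) (3 6 5) 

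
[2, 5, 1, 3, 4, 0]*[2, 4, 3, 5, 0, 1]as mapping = [0→3, 1→1, 2→4, 3→5, 4→0, 5→2]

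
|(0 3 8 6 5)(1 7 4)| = 15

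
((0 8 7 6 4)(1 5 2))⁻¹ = (0 4 6 7 8)(1 2 5)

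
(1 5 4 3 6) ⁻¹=(1 6 3 4 5) 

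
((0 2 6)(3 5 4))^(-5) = (0 2 6)(3 5 4)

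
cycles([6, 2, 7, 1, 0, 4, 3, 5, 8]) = (0 6 3 1 2 7 5 4)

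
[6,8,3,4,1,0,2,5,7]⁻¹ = [5,4,6,2,3,7,0,8,1]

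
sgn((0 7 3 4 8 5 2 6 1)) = 1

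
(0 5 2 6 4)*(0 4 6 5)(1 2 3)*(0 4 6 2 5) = (0 4 6 2)(1 5 3)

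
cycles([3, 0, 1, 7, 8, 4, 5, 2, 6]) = (0 3 7 2 1)(4 8 6 5)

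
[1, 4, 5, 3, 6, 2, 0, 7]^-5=[6, 0, 5, 3, 1, 2, 4, 7]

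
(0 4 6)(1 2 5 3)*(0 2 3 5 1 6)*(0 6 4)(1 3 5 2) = (1 5 2 3 4 6)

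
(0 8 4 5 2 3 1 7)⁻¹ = (0 7 1 3 2 5 4 8)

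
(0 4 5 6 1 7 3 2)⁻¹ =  (0 2 3 7 1 6 5 4)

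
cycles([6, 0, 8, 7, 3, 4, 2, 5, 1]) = (0 6 2 8 1)(3 7 5 4)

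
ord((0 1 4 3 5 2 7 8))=8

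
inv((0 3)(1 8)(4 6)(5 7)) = (0 3)(1 8)(4 6)(5 7)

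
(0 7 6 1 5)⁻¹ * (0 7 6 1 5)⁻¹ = (0 1 7 5 6)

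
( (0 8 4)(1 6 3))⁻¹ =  (0 4 8)(1 3 6)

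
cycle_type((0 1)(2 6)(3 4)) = 2^3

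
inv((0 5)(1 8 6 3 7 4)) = (0 5)(1 4 7 3 6 8)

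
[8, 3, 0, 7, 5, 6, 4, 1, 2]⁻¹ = [2, 7, 8, 1, 6, 4, 5, 3, 0]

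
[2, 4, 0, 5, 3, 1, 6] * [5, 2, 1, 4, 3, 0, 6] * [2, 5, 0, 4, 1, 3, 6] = [5, 4, 3, 2, 1, 0, 6]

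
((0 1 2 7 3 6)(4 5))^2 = (0 2 3)(1 7 6)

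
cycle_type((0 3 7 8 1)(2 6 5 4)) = 4.5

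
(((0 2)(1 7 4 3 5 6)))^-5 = (0 2)(1 7 4 3 5 6)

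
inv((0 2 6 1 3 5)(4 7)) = (0 5 3 1 6 2)(4 7)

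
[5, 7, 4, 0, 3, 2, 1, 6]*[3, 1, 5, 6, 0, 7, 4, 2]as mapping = [0→7, 1→2, 2→0, 3→3, 4→6, 5→5, 6→1, 7→4]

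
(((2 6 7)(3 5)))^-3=(3 5)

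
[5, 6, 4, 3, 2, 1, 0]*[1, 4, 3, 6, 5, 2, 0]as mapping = [0→2, 1→0, 2→5, 3→6, 4→3, 5→4, 6→1]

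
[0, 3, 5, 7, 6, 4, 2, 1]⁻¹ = [0, 7, 6, 1, 5, 2, 4, 3]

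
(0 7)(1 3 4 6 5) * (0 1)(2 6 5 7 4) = (0 4 5)(1 3 2 6 7)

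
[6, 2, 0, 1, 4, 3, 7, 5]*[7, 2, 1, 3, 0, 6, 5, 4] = [5, 1, 7, 2, 0, 3, 4, 6]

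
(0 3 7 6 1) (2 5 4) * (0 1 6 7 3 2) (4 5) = (0 2 4) 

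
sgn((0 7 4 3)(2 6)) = 1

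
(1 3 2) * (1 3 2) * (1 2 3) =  (1 3 2) 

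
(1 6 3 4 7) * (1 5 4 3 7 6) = (4 6 7 5)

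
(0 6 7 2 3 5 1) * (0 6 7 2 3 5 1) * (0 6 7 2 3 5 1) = (0 2 1 7 5 6 3)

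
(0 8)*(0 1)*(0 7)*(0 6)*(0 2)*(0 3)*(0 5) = (0 8 1 7 6 2 3 5)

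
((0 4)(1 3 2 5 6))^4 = (1 6 5 2 3)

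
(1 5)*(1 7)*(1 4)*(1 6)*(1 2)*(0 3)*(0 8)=(0 3 8) (1 5 7 4 6 2) 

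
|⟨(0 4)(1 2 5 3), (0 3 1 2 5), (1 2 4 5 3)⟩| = 360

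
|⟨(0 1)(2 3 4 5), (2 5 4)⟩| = 24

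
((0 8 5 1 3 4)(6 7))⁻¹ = (0 4 3 1 5 8)(6 7)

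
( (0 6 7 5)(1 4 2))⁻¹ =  (0 5 7 6)(1 2 4)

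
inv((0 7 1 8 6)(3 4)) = (0 6 8 1 7)(3 4)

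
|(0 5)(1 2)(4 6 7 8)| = 4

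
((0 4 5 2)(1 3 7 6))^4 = ()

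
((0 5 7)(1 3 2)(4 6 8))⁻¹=(0 7 5)(1 2 3)(4 8 6)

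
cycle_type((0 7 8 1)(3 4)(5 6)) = 2^2.4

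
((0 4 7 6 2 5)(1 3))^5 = (0 5 2 6 7 4)(1 3)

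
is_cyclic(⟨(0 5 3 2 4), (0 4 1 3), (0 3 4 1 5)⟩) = no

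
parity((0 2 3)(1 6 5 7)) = odd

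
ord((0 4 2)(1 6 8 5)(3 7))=12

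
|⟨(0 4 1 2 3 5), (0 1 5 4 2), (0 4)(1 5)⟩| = 720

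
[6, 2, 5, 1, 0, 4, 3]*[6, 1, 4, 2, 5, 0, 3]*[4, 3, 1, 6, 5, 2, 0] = [6, 5, 4, 3, 0, 2, 1]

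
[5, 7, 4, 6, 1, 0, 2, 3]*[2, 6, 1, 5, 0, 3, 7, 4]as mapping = [0→3, 1→4, 2→0, 3→7, 4→6, 5→2, 6→1, 7→5]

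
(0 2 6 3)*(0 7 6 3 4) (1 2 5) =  (0 5 1 2 3 7 6 4) 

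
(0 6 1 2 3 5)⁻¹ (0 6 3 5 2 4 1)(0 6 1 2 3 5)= (0 3 4 2 6 1 5)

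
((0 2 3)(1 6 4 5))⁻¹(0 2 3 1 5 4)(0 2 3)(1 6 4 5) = (0 6 1 5 2 3)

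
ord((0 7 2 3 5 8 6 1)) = 8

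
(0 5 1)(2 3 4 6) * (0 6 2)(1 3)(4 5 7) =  (0 7 4 2 1 6)(3 5)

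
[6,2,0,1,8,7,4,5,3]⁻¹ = [2,3,1,8,6,7,0,5,4]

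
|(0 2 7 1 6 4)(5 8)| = 6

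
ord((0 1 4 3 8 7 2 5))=8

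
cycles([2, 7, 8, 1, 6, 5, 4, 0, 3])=(0 2 8 3 1 7)(4 6)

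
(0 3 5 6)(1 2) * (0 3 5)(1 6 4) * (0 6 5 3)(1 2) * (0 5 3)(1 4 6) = (1 4 2 3)(5 6)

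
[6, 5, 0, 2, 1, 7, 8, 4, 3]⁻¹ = [2, 4, 3, 8, 7, 1, 0, 5, 6]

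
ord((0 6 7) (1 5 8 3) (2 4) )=12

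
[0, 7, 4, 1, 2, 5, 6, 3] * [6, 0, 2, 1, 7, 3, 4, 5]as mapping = [0→6, 1→5, 2→7, 3→0, 4→2, 5→3, 6→4, 7→1]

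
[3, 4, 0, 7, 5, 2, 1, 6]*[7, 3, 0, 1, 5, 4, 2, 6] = [1, 5, 7, 6, 4, 0, 3, 2]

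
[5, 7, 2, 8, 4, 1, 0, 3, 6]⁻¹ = [6, 5, 2, 7, 4, 0, 8, 1, 3]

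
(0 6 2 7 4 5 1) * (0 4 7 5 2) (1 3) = (0 6) (1 4 2 5 3) 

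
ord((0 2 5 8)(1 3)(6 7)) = 4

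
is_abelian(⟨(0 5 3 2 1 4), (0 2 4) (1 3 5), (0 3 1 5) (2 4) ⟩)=no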